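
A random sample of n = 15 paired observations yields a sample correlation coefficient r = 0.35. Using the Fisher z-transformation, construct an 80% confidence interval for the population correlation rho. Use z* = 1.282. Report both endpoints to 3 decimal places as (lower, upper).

(-0.005, 0.626)

z_r = atanh(0.35) = 0.365444;  SE = 1/√(n−3) = 1/√12 = 0.288675
z-limits: 0.365444 ± 1.282·0.288675 = 0.365444 ± 0.370081 = [-0.004637, 0.735525]
ρ-limits: (tanh -0.004637, tanh 0.735525) = (-0.005, 0.626)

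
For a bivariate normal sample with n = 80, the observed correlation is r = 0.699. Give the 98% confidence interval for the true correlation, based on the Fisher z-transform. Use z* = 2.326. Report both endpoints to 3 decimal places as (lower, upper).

z_r = atanh(0.699) = 0.865342;  SE = 1/√(n−3) = 1/√77 = 0.113961
z-limits: 0.865342 ± 2.326·0.113961 = 0.865342 ± 0.265073 = [0.600269, 1.130415]
ρ-limits: (tanh 0.600269, tanh 1.130415) = (0.537, 0.811)

(0.537, 0.811)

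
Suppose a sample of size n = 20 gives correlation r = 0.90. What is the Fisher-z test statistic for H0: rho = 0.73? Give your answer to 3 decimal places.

2.241

Fisher z: atanh(0.90) = 1.472219, atanh(0.73) = 0.928727
z = (z_r − z_0)·√(n−3) = (1.472219 − 0.928727)·√17 = 0.543492 · 4.123106 = 2.241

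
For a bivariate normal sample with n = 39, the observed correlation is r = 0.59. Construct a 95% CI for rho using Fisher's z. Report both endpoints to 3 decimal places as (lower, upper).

z_r = atanh(0.59) = 0.677666;  SE = 1/√(n−3) = 1/√36 = 0.166667
z-limits: 0.677666 ± 1.960·0.166667 = 0.677666 ± 0.326667 = [0.350999, 1.004333]
ρ-limits: (tanh 0.350999, tanh 1.004333) = (0.337, 0.763)

(0.337, 0.763)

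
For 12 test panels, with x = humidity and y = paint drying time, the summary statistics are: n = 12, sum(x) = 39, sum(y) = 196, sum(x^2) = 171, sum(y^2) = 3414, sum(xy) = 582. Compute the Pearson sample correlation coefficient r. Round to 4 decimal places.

Numerator: nΣxy − (Σx)(Σy) = 12·582 − (39)(196) = -660
Denominator: √[(nΣx²−(Σx)²)(nΣy²−(Σy)²)]
  nΣx²−(Σx)² = 12·171 − 1521 = 531;  nΣy²−(Σy)² = 12·3414 − 38416 = 2552
  √(531·2552) = √1355112 = 1164.0928
r = -660 / 1164.0928 = -0.5670

-0.5670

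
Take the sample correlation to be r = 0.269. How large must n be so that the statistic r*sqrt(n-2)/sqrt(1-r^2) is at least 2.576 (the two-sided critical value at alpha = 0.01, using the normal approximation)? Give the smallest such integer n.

88

r√(n−2)/√(1−r²) ≥ 2.576  ⇔  n−2 ≥ (2.576)²·(1−r²)/r²
(1−r²)/r² = (1−0.072361)/0.072361 = 12.8196
n ≥ 2 + 6.635776·12.8196 = 2 + 85.0680 = 87.0680
⌈87.0680⌉ = 88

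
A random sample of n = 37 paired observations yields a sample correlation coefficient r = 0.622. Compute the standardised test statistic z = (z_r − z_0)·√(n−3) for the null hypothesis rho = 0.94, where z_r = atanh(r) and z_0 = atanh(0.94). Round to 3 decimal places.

Fisher z: atanh(0.622) = 0.728261, atanh(0.94) = 1.738049
z = (z_r − z_0)·√(n−3) = (0.728261 − 1.738049)·√34 = -1.009788 · 5.830952 = -5.888

-5.888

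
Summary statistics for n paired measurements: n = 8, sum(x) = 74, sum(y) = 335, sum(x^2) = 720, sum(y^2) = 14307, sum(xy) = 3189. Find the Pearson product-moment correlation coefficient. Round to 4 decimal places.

0.9070

S_xy = nΣxy − ΣxΣy = 8·3189 − 74·335 = 25512 − 24790 = 722
S_xx = nΣx² − (Σx)² = 8·720 − 74² = 5760 − 5476 = 284
S_yy = nΣy² − (Σy)² = 8·14307 − 335² = 114456 − 112225 = 2231
r = S_xy / √(S_xx·S_yy) = 722 / √(284·2231) = 722 / √633604 = 722 / 795.9925 = 0.9070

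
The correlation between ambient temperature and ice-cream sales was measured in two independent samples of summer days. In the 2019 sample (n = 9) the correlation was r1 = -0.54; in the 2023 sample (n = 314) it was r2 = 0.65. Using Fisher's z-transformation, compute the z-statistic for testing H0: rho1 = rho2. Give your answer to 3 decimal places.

z1 = atanh(-0.54) = -0.604156,  z2 = atanh(0.65) = 0.775299
SE = √(1/(n1−3) + 1/(n2−3)) = √(1/6 + 1/311) = √(0.1666667 + 0.0032154) = √0.1698821 = 0.412168
z = (z1 − z2)/SE = (-0.604156 − 0.775299) / 0.412168 = -1.379455 / 0.412168 = -3.347

-3.347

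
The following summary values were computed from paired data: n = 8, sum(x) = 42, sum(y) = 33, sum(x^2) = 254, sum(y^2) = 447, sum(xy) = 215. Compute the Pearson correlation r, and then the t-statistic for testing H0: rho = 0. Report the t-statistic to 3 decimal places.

S_xy = nΣxy − ΣxΣy = 8·215 − 42·33 = 1720 − 1386 = 334
S_xx = nΣx² − (Σx)² = 8·254 − 42² = 2032 − 1764 = 268
S_yy = nΣy² − (Σy)² = 8·447 − 33² = 3576 − 1089 = 2487
r = S_xy / √(S_xx·S_yy) = 334 / √(268·2487) = 334 / √666516 = 334 / 816.4043 = 0.4091
t = r·√(n−2)/√(1−r²) = 0.4091·√6 / √(1−0.167363) = 1.002086 / 0.912489 = 1.098

1.098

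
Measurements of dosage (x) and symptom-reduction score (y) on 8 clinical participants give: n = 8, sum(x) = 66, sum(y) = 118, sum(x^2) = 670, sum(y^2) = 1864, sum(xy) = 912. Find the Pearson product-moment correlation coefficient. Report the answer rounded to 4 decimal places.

-0.4940

S_xy = nΣxy − ΣxΣy = 8·912 − 66·118 = 7296 − 7788 = -492
S_xx = nΣx² − (Σx)² = 8·670 − 66² = 5360 − 4356 = 1004
S_yy = nΣy² − (Σy)² = 8·1864 − 118² = 14912 − 13924 = 988
r = S_xy / √(S_xx·S_yy) = -492 / √(1004·988) = -492 / √991952 = -492 / 995.9679 = -0.4940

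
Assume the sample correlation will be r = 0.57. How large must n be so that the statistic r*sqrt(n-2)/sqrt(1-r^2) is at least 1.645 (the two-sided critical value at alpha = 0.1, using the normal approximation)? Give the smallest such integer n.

Need r·√(n−2)/√(1−r²) ≥ 1.645
√(n−2) ≥ 1.645·√(1−0.3249) / 0.57 = 1.645·0.821645 / 0.57 = 2.3712
n−2 ≥ 5.6226  ⇒  n ≥ 7.6226
Smallest integer n = 8

8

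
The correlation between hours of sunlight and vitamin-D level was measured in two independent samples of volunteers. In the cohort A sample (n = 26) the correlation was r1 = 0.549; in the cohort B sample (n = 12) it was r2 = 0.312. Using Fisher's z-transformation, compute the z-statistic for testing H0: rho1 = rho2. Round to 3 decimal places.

0.748

Fisher z-transforms: z1 = atanh(0.549) = 0.616949, z2 = atanh(0.312) = 0.322760; difference d = 0.294189
Var(d) = 1/23 + 1/9 = 0.0434783 + 0.1111111 = 0.1545894
z = d/√Var(d) = 0.294189 / √0.1545894 = 0.294189 / 0.393179 = 0.748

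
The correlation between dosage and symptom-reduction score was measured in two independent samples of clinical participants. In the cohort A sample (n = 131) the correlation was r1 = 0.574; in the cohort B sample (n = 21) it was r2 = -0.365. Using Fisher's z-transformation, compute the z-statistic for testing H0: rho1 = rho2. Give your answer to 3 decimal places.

4.116

z1 = atanh(0.574) = 0.653468,  z2 = atanh(-0.365) = -0.382642
SE = √(1/(n1−3) + 1/(n2−3)) = √(1/128 + 1/18) = √(0.0078125 + 0.0555556) = √0.0633681 = 0.251730
z = (z1 − z2)/SE = (0.653468 − (-0.382642)) / 0.251730 = 1.036110 / 0.251730 = 4.116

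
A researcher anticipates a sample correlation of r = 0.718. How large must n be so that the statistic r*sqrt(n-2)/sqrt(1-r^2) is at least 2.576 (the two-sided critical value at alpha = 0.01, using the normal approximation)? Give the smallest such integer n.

Need r·√(n−2)/√(1−r²) ≥ 2.576
√(n−2) ≥ 2.576·√(1−0.515524) / 0.718 = 2.576·0.696043 / 0.718 = 2.4972
n−2 ≥ 6.2360  ⇒  n ≥ 8.2360
Smallest integer n = 9

9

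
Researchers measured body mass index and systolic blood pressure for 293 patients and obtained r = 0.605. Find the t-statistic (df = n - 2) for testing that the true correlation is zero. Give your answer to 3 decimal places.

1 − r² = 1 − 0.366025 = 0.633975;  √(1−r²) = 0.796225
√(n−2) = √291 = 17.058722
t = r·√(n−2)/√(1−r²) = 0.605 · 17.058722 / 0.796225 = 12.962

12.962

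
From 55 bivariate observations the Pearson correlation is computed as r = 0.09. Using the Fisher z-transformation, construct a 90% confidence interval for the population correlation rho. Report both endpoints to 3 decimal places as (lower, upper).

Fisher z: z_r = atanh(r) = ½·ln((1+0.09)/(1−0.09)) = 0.090244
SE(z) = 1/√(n−3) = 1/√52 = 0.138675
90% ⇒ z* = 1.645; margin = 1.645·0.138675 = 0.228120
CI on z-scale: (-0.137876, 0.318364)
Back-transform: tanh(-0.137876) = -0.137009, tanh(0.318364) = 0.308027

(-0.137, 0.308)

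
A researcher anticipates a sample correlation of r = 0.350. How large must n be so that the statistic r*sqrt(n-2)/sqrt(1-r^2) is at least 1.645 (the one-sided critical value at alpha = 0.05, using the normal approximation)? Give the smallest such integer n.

r√(n−2)/√(1−r²) ≥ 1.645  ⇔  n−2 ≥ (1.645)²·(1−r²)/r²
(1−r²)/r² = (1−0.122500)/0.122500 = 7.1633
n ≥ 2 + 2.706025·7.1633 = 2 + 19.3841 = 21.3841
⌈21.3841⌉ = 22

22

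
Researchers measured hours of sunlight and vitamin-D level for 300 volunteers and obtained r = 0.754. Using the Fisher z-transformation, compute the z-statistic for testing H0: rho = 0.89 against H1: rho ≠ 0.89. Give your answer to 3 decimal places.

Fisher z: atanh(0.754) = 0.982161, atanh(0.89) = 1.421926
z = (z_r − z_0)·√(n−3) = (0.982161 − 1.421926)·√297 = -0.439765 · 17.233688 = -7.579

-7.579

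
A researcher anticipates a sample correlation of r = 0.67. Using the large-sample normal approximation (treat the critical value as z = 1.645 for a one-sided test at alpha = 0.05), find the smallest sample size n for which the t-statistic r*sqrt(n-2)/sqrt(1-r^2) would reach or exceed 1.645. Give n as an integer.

6

r√(n−2)/√(1−r²) ≥ 1.645  ⇔  n−2 ≥ (1.645)²·(1−r²)/r²
(1−r²)/r² = (1−0.4489)/0.4489 = 1.2277
n ≥ 2 + 2.706025·1.2277 = 2 + 3.3222 = 5.3222
⌈5.3222⌉ = 6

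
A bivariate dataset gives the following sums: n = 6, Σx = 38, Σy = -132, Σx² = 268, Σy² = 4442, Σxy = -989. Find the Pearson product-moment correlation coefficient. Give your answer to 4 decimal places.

Numerator: nΣxy − (Σx)(Σy) = 6·(-989) − (38)(-132) = -918
Denominator: √[(nΣx²−(Σx)²)(nΣy²−(Σy)²)]
  nΣx²−(Σx)² = 6·268 − 1444 = 164;  nΣy²−(Σy)² = 6·4442 − 17424 = 9228
  √(164·9228) = √1513392 = 1230.2000
r = -918 / 1230.2000 = -0.7462

-0.7462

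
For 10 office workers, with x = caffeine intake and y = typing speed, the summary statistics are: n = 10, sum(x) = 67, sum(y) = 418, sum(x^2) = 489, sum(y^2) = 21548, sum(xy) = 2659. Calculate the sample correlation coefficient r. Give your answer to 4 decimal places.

-0.3503

S_xy = nΣxy − ΣxΣy = 10·2659 − 67·418 = 26590 − 28006 = -1416
S_xx = nΣx² − (Σx)² = 10·489 − 67² = 4890 − 4489 = 401
S_yy = nΣy² − (Σy)² = 10·21548 − 418² = 215480 − 174724 = 40756
r = S_xy / √(S_xx·S_yy) = -1416 / √(401·40756) = -1416 / √16343156 = -1416 / 4042.6669 = -0.3503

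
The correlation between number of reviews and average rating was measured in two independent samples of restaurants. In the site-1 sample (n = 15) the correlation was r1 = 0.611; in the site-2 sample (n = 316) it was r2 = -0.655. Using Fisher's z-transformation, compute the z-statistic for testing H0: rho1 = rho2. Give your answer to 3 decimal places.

5.081

z1 = atanh(0.611) = 0.710516,  z2 = atanh(-0.655) = -0.784006
SE = √(1/(n1−3) + 1/(n2−3)) = √(1/12 + 1/313) = √(0.0833333 + 0.0031949) = √0.0865282 = 0.294157
z = (z1 − z2)/SE = (0.710516 − (-0.784006)) / 0.294157 = 1.494522 / 0.294157 = 5.081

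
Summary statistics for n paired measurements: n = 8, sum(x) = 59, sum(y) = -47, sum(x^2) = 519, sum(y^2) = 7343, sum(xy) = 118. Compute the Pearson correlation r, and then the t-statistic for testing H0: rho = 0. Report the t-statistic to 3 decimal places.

S_xy = nΣxy − ΣxΣy = 8·118 − 59·(-47) = 944 − (-2773) = 3717
S_xx = nΣx² − (Σx)² = 8·519 − 59² = 4152 − 3481 = 671
S_yy = nΣy² − (Σy)² = 8·7343 − (-47)² = 58744 − 2209 = 56535
r = S_xy / √(S_xx·S_yy) = 3717 / √(671·56535) = 3717 / √37934985 = 3717 / 6159.1383 = 0.6035
t = r·√(n−2)/√(1−r²) = 0.6035·√6 / √(1−0.364212) = 1.478267 / 0.797363 = 1.854

1.854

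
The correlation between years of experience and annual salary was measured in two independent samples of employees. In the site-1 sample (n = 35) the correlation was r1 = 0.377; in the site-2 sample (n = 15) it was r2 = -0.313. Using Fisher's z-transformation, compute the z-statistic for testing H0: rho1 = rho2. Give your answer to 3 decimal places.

z1 = atanh(0.377) = 0.396558,  z2 = atanh(-0.313) = -0.323868
SE = √(1/(n1−3) + 1/(n2−3)) = √(1/32 + 1/12) = √(0.0312500 + 0.0833333) = √0.1145833 = 0.338502
z = (z1 − z2)/SE = (0.396558 − (-0.323868)) / 0.338502 = 0.720426 / 0.338502 = 2.128

2.128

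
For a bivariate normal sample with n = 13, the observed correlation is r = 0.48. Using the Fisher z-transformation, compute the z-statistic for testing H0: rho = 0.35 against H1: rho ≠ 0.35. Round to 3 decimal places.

0.498

Fisher z: atanh(0.48) = 0.522984, atanh(0.35) = 0.365444
z = (z_r − z_0)·√(n−3) = (0.522984 − 0.365444)·√10 = 0.157540 · 3.162278 = 0.498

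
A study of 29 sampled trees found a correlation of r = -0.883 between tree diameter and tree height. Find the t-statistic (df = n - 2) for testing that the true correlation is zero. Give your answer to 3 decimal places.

t = r·√(n−2) / √(1−r²) with r = -0.883, n = 29
  = -0.883·√27 / √(1 − 0.779689)
  = -0.883·5.196152 / 0.469373
  = -4.588202 / 0.469373 = -9.775

-9.775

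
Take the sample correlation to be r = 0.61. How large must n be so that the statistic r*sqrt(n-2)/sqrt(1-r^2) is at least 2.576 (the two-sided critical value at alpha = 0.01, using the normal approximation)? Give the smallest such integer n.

r√(n−2)/√(1−r²) ≥ 2.576  ⇔  n−2 ≥ (2.576)²·(1−r²)/r²
(1−r²)/r² = (1−0.3721)/0.3721 = 1.6874
n ≥ 2 + 6.635776·1.6874 = 2 + 11.1972 = 13.1972
⌈13.1972⌉ = 14

14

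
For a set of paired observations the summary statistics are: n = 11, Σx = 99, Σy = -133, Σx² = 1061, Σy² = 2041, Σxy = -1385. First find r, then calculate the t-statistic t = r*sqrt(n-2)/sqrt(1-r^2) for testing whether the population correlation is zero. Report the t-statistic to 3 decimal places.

Numerator: nΣxy − (Σx)(Σy) = 11·(-1385) − (99)(-133) = -2068
Denominator: √[(nΣx²−(Σx)²)(nΣy²−(Σy)²)]
  nΣx²−(Σx)² = 11·1061 − 9801 = 1870;  nΣy²−(Σy)² = 11·2041 − 17689 = 4762
  √(1870·4762) = √8904940 = 2984.1146
r = -2068 / 2984.1146 = -0.6930
t = r·√(n−2)/√(1−r²) = -0.6930·√9 / √(1−0.480249) = -2.079000 / 0.720938 = -2.884

-2.884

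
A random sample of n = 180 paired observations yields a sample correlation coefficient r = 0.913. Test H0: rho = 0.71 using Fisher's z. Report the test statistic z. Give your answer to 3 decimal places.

8.755

Fisher z: atanh(0.913) = 1.545260, atanh(0.71) = 0.887184
z = (z_r − z_0)·√(n−3) = (1.545260 − 0.887184)·√177 = 0.658076 · 13.304135 = 8.755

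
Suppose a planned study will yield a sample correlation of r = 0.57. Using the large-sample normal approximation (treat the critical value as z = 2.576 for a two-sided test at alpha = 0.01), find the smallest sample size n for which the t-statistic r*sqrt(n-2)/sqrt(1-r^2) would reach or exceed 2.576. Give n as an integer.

16

r√(n−2)/√(1−r²) ≥ 2.576  ⇔  n−2 ≥ (2.576)²·(1−r²)/r²
(1−r²)/r² = (1−0.3249)/0.3249 = 2.0779
n ≥ 2 + 6.635776·2.0779 = 2 + 13.7885 = 15.7885
⌈15.7885⌉ = 16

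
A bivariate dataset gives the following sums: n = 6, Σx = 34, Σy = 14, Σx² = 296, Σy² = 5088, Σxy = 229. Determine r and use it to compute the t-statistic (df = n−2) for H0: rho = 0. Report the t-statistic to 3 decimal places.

S_xy = nΣxy − ΣxΣy = 6·229 − 34·14 = 1374 − 476 = 898
S_xx = nΣx² − (Σx)² = 6·296 − 34² = 1776 − 1156 = 620
S_yy = nΣy² − (Σy)² = 6·5088 − 14² = 30528 − 196 = 30332
r = S_xy / √(S_xx·S_yy) = 898 / √(620·30332) = 898 / √18805840 = 898 / 4336.5701 = 0.2071
t = r·√(n−2)/√(1−r²) = 0.2071·√4 / √(1−0.042890) = 0.414200 / 0.978320 = 0.423

0.423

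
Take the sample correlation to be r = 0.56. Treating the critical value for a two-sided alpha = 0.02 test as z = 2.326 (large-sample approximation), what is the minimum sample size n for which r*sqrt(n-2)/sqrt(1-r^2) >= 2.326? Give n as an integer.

r√(n−2)/√(1−r²) ≥ 2.326  ⇔  n−2 ≥ (2.326)²·(1−r²)/r²
(1−r²)/r² = (1−0.3136)/0.3136 = 2.1888
n ≥ 2 + 5.410276·2.1888 = 2 + 11.8420 = 13.8420
⌈13.8420⌉ = 14

14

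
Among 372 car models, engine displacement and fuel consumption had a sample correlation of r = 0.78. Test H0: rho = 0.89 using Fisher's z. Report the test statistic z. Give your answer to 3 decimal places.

-7.233

z_r = atanh(0.78) = 1.045371,  z_0 = atanh(0.89) = 1.421926
SE = 1/√(n−3) = 1/√369 = 0.052058
z = (z_r − z_0)/SE = (1.045371 − 1.421926) / 0.052058 = -0.376555 / 0.052058 = -7.233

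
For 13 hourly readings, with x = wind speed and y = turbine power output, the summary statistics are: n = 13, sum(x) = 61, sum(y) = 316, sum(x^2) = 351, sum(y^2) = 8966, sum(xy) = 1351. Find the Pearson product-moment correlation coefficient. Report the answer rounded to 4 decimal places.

-0.4568

Numerator: nΣxy − (Σx)(Σy) = 13·1351 − (61)(316) = -1713
Denominator: √[(nΣx²−(Σx)²)(nΣy²−(Σy)²)]
  nΣx²−(Σx)² = 13·351 − 3721 = 842;  nΣy²−(Σy)² = 13·8966 − 99856 = 16702
  √(842·16702) = √14063084 = 3750.0779
r = -1713 / 3750.0779 = -0.4568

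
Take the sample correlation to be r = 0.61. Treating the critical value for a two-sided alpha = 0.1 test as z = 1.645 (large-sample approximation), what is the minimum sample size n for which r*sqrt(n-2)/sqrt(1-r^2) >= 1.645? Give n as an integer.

Need r·√(n−2)/√(1−r²) ≥ 1.645
√(n−2) ≥ 1.645·√(1−0.3721) / 0.61 = 1.645·0.792401 / 0.61 = 2.1369
n−2 ≥ 4.5663  ⇒  n ≥ 6.5663
Smallest integer n = 7

7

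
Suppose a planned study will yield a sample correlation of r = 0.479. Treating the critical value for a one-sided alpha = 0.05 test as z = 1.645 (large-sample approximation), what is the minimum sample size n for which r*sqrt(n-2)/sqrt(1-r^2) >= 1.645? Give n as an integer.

12

Need r·√(n−2)/√(1−r²) ≥ 1.645
√(n−2) ≥ 1.645·√(1−0.229441) / 0.479 = 1.645·0.877815 / 0.479 = 3.0146
n−2 ≥ 9.0878  ⇒  n ≥ 11.0878
Smallest integer n = 12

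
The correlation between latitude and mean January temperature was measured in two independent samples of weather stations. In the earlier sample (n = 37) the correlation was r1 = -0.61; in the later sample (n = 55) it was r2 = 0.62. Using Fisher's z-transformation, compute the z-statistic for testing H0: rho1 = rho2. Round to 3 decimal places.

Fisher z-transforms: z1 = atanh(-0.61) = -0.708921, z2 = atanh(0.62) = 0.725005; difference d = -1.433926
Var(d) = 1/34 + 1/52 = 0.0294118 + 0.0192308 = 0.0486426
z = d/√Var(d) = -1.433926 / √0.0486426 = -1.433926 / 0.220551 = -6.502

-6.502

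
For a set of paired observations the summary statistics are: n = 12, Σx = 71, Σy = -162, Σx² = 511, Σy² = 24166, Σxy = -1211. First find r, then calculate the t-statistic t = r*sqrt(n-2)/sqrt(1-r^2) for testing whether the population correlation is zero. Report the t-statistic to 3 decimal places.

-0.574

Numerator: nΣxy − (Σx)(Σy) = 12·(-1211) − (71)(-162) = -3030
Denominator: √[(nΣx²−(Σx)²)(nΣy²−(Σy)²)]
  nΣx²−(Σx)² = 12·511 − 5041 = 1091;  nΣy²−(Σy)² = 12·24166 − 26244 = 263748
  √(1091·263748) = √287749068 = 16963.1680
r = -3030 / 16963.1680 = -0.1786
t = r·√(n−2)/√(1−r²) = -0.1786·√10 / √(1−0.031898) = -0.564783 / 0.983922 = -0.574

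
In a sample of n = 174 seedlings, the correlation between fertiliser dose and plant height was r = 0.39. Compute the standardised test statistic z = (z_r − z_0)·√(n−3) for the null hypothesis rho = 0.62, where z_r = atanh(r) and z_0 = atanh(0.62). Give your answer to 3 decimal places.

-4.096

z_r = atanh(0.39) = 0.411800,  z_0 = atanh(0.62) = 0.725005
SE = 1/√(n−3) = 1/√171 = 0.076472
z = (z_r − z_0)/SE = (0.411800 − 0.725005) / 0.076472 = -0.313205 / 0.076472 = -4.096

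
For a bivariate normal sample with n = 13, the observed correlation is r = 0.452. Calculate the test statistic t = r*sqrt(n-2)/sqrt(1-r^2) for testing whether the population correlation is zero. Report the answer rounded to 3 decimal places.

1 − r² = 1 − 0.204304 = 0.795696;  √(1−r²) = 0.892018
√(n−2) = √11 = 3.316625
t = r·√(n−2)/√(1−r²) = 0.452 · 3.316625 / 0.892018 = 1.681

1.681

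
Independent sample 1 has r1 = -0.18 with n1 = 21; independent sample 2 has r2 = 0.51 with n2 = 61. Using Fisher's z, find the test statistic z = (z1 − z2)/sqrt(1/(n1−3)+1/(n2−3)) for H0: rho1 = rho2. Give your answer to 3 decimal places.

z1 = atanh(-0.18) = -0.181983,  z2 = atanh(0.51) = 0.562730
SE = √(1/(n1−3) + 1/(n2−3)) = √(1/18 + 1/58) = √(0.0555556 + 0.0172414) = √0.0727970 = 0.269809
z = (z1 − z2)/SE = (-0.181983 − 0.562730) / 0.269809 = -0.744713 / 0.269809 = -2.760

-2.760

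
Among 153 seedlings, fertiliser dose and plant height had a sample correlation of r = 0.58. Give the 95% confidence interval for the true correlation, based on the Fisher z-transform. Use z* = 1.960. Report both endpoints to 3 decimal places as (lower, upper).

(0.464, 0.676)

z_r = atanh(0.58) = 0.662463;  SE = 1/√(n−3) = 1/√150 = 0.081650
z-limits: 0.662463 ± 1.960·0.081650 = 0.662463 ± 0.160034 = [0.502429, 0.822497]
ρ-limits: (tanh 0.502429, tanh 0.822497) = (0.464, 0.676)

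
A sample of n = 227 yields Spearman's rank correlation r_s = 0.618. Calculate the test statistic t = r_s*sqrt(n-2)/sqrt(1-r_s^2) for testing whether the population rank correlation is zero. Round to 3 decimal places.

t = r_s·√(n−2) / √(1−r_s²) with r_s = 0.618, n = 227
  = 0.618·√225 / √(1 − 0.381924)
  = 0.618·15.000000 / 0.786178
  = 9.270000 / 0.786178 = 11.791

11.791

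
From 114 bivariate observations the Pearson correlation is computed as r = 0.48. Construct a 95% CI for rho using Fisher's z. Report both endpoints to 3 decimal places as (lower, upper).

(0.325, 0.610)

Fisher z: z_r = atanh(r) = ½·ln((1+0.48)/(1−0.48)) = 0.522984
SE(z) = 1/√(n−3) = 1/√111 = 0.094916
95% ⇒ z* = 1.960; margin = 1.960·0.094916 = 0.186035
CI on z-scale: (0.336949, 0.709019)
Back-transform: tanh(0.336949) = 0.324751, tanh(0.709019) = 0.610061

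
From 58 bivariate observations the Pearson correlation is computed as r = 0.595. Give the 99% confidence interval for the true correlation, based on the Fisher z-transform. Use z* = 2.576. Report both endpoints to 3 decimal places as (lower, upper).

(0.326, 0.775)

z_r = atanh(0.595) = 0.685371;  SE = 1/√(n−3) = 1/√55 = 0.134840
z-limits: 0.685371 ± 2.576·0.134840 = 0.685371 ± 0.347348 = [0.338023, 1.032719]
ρ-limits: (tanh 0.338023, tanh 1.032719) = (0.326, 0.775)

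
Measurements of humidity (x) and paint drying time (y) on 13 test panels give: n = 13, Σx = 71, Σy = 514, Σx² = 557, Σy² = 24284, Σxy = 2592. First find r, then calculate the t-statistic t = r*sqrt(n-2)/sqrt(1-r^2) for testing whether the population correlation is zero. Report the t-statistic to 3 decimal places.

Numerator: nΣxy − (Σx)(Σy) = 13·2592 − (71)(514) = -2798
Denominator: √[(nΣx²−(Σx)²)(nΣy²−(Σy)²)]
  nΣx²−(Σx)² = 13·557 − 5041 = 2200;  nΣy²−(Σy)² = 13·24284 − 264196 = 51496
  √(2200·51496) = √113291200 = 10643.8339
r = -2798 / 10643.8339 = -0.2629
t = r·√(n−2)/√(1−r²) = -0.2629·√11 / √(1−0.069116) = -0.871941 / 0.964823 = -0.904

-0.904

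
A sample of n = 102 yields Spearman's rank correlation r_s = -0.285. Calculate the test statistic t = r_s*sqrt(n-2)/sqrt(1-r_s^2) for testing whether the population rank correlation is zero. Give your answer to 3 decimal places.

1 − r_s² = 1 − 0.081225 = 0.918775;  √(1−r_s²) = 0.958528
√(n−2) = √100 = 10.000000
t = r_s·√(n−2)/√(1−r_s²) = -0.285 · 10.000000 / 0.958528 = -2.973

-2.973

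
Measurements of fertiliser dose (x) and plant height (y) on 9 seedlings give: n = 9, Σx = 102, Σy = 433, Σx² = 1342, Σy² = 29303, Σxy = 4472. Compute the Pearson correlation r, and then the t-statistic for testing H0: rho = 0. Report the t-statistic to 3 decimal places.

-0.978

S_xy = nΣxy − ΣxΣy = 9·4472 − 102·433 = 40248 − 44166 = -3918
S_xx = nΣx² − (Σx)² = 9·1342 − 102² = 12078 − 10404 = 1674
S_yy = nΣy² − (Σy)² = 9·29303 − 433² = 263727 − 187489 = 76238
r = S_xy / √(S_xx·S_yy) = -3918 / √(1674·76238) = -3918 / √127622412 = -3918 / 11297.0090 = -0.3468
t = r·√(n−2)/√(1−r²) = -0.3468·√7 / √(1−0.120270) = -0.917547 / 0.937939 = -0.978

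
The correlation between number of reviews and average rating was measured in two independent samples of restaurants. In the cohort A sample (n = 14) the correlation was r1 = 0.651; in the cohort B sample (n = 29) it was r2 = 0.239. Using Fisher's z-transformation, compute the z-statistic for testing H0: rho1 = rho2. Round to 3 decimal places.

z1 = atanh(0.651) = 0.777032,  z2 = atanh(0.239) = 0.243713
SE = √(1/(n1−3) + 1/(n2−3)) = √(1/11 + 1/26) = √(0.0909091 + 0.0384615) = √0.1293706 = 0.359681
z = (z1 − z2)/SE = (0.777032 − 0.243713) / 0.359681 = 0.533319 / 0.359681 = 1.483

1.483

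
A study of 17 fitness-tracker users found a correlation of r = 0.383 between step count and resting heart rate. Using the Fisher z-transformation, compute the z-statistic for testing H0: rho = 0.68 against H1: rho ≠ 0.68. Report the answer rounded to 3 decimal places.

-1.592

Fisher z: atanh(0.383) = 0.403571, atanh(0.68) = 0.829114
z = (z_r − z_0)·√(n−3) = (0.403571 − 0.829114)·√14 = -0.425543 · 3.741657 = -1.592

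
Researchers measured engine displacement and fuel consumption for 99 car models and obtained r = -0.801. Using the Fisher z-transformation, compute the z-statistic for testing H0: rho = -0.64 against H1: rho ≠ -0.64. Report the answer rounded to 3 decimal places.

Fisher z: atanh(-0.801) = -1.101396, atanh(-0.64) = -0.758174
z = (z_r − z_0)·√(n−3) = (-1.101396 − (-0.758174))·√96 = -0.343222 · 9.797959 = -3.363

-3.363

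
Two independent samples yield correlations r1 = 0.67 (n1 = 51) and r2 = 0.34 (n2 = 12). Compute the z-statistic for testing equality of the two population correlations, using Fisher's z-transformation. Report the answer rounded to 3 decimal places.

1.257

Fisher z-transforms: z1 = atanh(0.67) = 0.810743, z2 = atanh(0.34) = 0.354093; difference d = 0.456650
Var(d) = 1/48 + 1/9 = 0.0208333 + 0.1111111 = 0.1319444
z = d/√Var(d) = 0.456650 / √0.1319444 = 0.456650 / 0.363242 = 1.257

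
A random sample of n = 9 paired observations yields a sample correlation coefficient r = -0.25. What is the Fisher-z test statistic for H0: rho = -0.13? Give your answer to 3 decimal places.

-0.305

z_r = atanh(-0.25) = -0.255413,  z_0 = atanh(-0.13) = -0.130740
SE = 1/√(n−3) = 1/√6 = 0.408248
z = (z_r − z_0)/SE = (-0.255413 − (-0.130740)) / 0.408248 = -0.124673 / 0.408248 = -0.305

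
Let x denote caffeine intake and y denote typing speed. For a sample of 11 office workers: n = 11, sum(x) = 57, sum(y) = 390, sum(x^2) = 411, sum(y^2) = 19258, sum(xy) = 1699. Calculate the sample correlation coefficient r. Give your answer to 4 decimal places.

-0.4062

S_xy = nΣxy − ΣxΣy = 11·1699 − 57·390 = 18689 − 22230 = -3541
S_xx = nΣx² − (Σx)² = 11·411 − 57² = 4521 − 3249 = 1272
S_yy = nΣy² − (Σy)² = 11·19258 − 390² = 211838 − 152100 = 59738
r = S_xy / √(S_xx·S_yy) = -3541 / √(1272·59738) = -3541 / √75986736 = -3541 / 8717.0371 = -0.4062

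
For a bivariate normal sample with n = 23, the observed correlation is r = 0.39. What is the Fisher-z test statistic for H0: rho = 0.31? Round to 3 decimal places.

0.408

Fisher z: atanh(0.39) = 0.411800, atanh(0.31) = 0.320545
z = (z_r − z_0)·√(n−3) = (0.411800 − 0.320545)·√20 = 0.091255 · 4.472136 = 0.408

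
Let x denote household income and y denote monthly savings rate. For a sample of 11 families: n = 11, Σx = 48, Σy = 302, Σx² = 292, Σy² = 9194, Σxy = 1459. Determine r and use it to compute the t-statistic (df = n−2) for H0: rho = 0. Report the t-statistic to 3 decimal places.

1.813

Numerator: nΣxy − (Σx)(Σy) = 11·1459 − (48)(302) = 1553
Denominator: √[(nΣx²−(Σx)²)(nΣy²−(Σy)²)]
  nΣx²−(Σx)² = 11·292 − 2304 = 908;  nΣy²−(Σy)² = 11·9194 − 91204 = 9930
  √(908·9930) = √9016440 = 3002.7387
r = 1553 / 3002.7387 = 0.5172
t = r·√(n−2)/√(1−r²) = 0.5172·√9 / √(1−0.267496) = 1.551600 / 0.855864 = 1.813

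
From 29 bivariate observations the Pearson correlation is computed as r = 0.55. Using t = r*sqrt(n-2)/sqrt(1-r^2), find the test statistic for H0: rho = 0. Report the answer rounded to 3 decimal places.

t = r·√(n−2) / √(1−r²) with r = 0.55, n = 29
  = 0.55·√27 / √(1 − 0.3025)
  = 0.55·5.196152 / 0.835165
  = 2.857884 / 0.835165 = 3.422

3.422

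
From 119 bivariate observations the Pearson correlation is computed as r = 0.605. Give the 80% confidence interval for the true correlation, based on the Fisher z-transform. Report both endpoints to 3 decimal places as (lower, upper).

Fisher z: z_r = atanh(r) = ½·ln((1+0.605)/(1−0.605)) = 0.700997
SE(z) = 1/√(n−3) = 1/√116 = 0.092848
80% ⇒ z* = 1.282; margin = 1.282·0.092848 = 0.119031
CI on z-scale: (0.581966, 0.820028)
Back-transform: tanh(0.581966) = 0.524093, tanh(0.820028) = 0.675085

(0.524, 0.675)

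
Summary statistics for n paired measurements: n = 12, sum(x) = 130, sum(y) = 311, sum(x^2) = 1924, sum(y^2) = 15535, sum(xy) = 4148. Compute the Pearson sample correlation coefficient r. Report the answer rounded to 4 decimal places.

0.3967

S_xy = nΣxy − ΣxΣy = 12·4148 − 130·311 = 49776 − 40430 = 9346
S_xx = nΣx² − (Σx)² = 12·1924 − 130² = 23088 − 16900 = 6188
S_yy = nΣy² − (Σy)² = 12·15535 − 311² = 186420 − 96721 = 89699
r = S_xy / √(S_xx·S_yy) = 9346 / √(6188·89699) = 9346 / √555057412 = 9346 / 23559.6564 = 0.3967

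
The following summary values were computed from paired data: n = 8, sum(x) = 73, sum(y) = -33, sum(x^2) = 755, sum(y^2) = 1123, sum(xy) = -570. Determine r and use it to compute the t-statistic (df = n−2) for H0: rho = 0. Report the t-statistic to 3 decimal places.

-5.305

S_xy = nΣxy − ΣxΣy = 8·(-570) − 73·(-33) = -4560 − (-2409) = -2151
S_xx = nΣx² − (Σx)² = 8·755 − 73² = 6040 − 5329 = 711
S_yy = nΣy² − (Σy)² = 8·1123 − (-33)² = 8984 − 1089 = 7895
r = S_xy / √(S_xx·S_yy) = -2151 / √(711·7895) = -2151 / √5613345 = -2151 / 2369.2499 = -0.9079
t = r·√(n−2)/√(1−r²) = -0.9079·√6 / √(1−0.824282) = -2.223892 / 0.419187 = -5.305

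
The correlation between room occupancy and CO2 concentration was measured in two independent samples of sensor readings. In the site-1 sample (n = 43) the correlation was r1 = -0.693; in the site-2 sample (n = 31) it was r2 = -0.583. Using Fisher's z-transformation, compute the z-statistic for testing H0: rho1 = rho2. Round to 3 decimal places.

-0.758

z1 = atanh(-0.693) = -0.853705,  z2 = atanh(-0.583) = -0.666995
SE = √(1/(n1−3) + 1/(n2−3)) = √(1/40 + 1/28) = √(0.0250000 + 0.0357143) = √0.0607143 = 0.246403
z = (z1 − z2)/SE = (-0.853705 − (-0.666995)) / 0.246403 = -0.186710 / 0.246403 = -0.758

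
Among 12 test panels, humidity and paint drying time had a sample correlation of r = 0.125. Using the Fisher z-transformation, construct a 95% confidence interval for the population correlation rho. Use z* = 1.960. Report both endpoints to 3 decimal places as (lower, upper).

(-0.484, 0.652)

z_r = atanh(0.125) = 0.125657;  SE = 1/√(n−3) = 1/√9 = 0.333333
z-limits: 0.125657 ± 1.960·0.333333 = 0.125657 ± 0.653333 = [-0.527676, 0.778990]
ρ-limits: (tanh -0.527676, tanh 0.778990) = (-0.484, 0.652)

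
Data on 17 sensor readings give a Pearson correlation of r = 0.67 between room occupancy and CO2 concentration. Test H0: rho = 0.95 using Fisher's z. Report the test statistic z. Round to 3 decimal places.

z_r = atanh(0.67) = 0.810743,  z_0 = atanh(0.95) = 1.831781
SE = 1/√(n−3) = 1/√14 = 0.267261
z = (z_r − z_0)/SE = (0.810743 − 1.831781) / 0.267261 = -1.021038 / 0.267261 = -3.820

-3.820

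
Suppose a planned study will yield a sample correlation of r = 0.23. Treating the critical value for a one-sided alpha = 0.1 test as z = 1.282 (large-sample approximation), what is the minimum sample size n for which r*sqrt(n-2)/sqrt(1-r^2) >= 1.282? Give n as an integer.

r√(n−2)/√(1−r²) ≥ 1.282  ⇔  n−2 ≥ (1.282)²·(1−r²)/r²
(1−r²)/r² = (1−0.0529)/0.0529 = 17.9036
n ≥ 2 + 1.643524·17.9036 = 2 + 29.4250 = 31.4250
⌈31.4250⌉ = 32

32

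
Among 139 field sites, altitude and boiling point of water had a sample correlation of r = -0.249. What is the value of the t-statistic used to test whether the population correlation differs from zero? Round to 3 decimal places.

-3.009

t = r·√(n−2) / √(1−r²) with r = -0.249, n = 139
  = -0.249·√137 / √(1 − 0.062001)
  = -0.249·11.704700 / 0.968503
  = -2.914470 / 0.968503 = -3.009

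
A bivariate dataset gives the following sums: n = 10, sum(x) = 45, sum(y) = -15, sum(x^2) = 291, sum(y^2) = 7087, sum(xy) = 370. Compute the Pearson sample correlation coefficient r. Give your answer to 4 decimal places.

S_xy = nΣxy − ΣxΣy = 10·370 − 45·(-15) = 3700 − (-675) = 4375
S_xx = nΣx² − (Σx)² = 10·291 − 45² = 2910 − 2025 = 885
S_yy = nΣy² − (Σy)² = 10·7087 − (-15)² = 70870 − 225 = 70645
r = S_xy / √(S_xx·S_yy) = 4375 / √(885·70645) = 4375 / √62520825 = 4375 / 7907.0111 = 0.5533

0.5533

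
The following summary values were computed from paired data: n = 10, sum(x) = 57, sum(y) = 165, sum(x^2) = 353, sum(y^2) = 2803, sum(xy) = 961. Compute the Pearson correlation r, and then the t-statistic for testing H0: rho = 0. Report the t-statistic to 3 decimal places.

1.351

Numerator: nΣxy − (Σx)(Σy) = 10·961 − (57)(165) = 205
Denominator: √[(nΣx²−(Σx)²)(nΣy²−(Σy)²)]
  nΣx²−(Σx)² = 10·353 − 3249 = 281;  nΣy²−(Σy)² = 10·2803 − 27225 = 805
  √(281·805) = √226205 = 475.6101
r = 205 / 475.6101 = 0.4310
t = r·√(n−2)/√(1−r²) = 0.4310·√8 / √(1−0.185761) = 1.219052 / 0.902352 = 1.351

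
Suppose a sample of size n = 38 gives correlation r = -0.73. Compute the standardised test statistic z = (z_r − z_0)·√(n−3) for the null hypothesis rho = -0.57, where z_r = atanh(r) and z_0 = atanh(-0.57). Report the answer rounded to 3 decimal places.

Fisher z: atanh(-0.73) = -0.928727, atanh(-0.57) = -0.647523
z = (z_r − z_0)·√(n−3) = (-0.928727 − (-0.647523))·√35 = -0.281204 · 5.916080 = -1.664

-1.664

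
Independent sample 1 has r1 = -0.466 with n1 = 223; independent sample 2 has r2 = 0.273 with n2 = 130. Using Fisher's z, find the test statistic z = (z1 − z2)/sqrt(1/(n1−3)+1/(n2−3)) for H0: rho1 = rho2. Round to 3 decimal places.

z1 = atanh(-0.466) = -0.504949,  z2 = atanh(0.273) = 0.280103
SE = √(1/(n1−3) + 1/(n2−3)) = √(1/220 + 1/127) = √(0.0045455 + 0.0078740) = √0.0124195 = 0.111443
z = (z1 − z2)/SE = (-0.504949 − 0.280103) / 0.111443 = -0.785052 / 0.111443 = -7.044

-7.044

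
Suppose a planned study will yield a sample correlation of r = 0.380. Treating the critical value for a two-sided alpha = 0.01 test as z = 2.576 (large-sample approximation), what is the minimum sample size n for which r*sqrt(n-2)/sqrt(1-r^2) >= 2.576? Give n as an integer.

42

Need r·√(n−2)/√(1−r²) ≥ 2.576
√(n−2) ≥ 2.576·√(1−0.144400) / 0.380 = 2.576·0.924986 / 0.380 = 6.2704
n−2 ≥ 39.3179  ⇒  n ≥ 41.3179
Smallest integer n = 42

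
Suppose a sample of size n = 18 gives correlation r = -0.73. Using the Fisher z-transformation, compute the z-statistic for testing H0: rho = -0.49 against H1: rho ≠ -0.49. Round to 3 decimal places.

-1.521

Fisher z: atanh(-0.73) = -0.928727, atanh(-0.49) = -0.536060
z = (z_r − z_0)·√(n−3) = (-0.928727 − (-0.536060))·√15 = -0.392667 · 3.872983 = -1.521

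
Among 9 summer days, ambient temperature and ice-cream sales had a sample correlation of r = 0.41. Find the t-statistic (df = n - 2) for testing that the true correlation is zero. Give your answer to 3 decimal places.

t = r·√(n−2) / √(1−r²) with r = 0.41, n = 9
  = 0.41·√7 / √(1 − 0.1681)
  = 0.41·2.645751 / 0.912086
  = 1.084758 / 0.912086 = 1.189

1.189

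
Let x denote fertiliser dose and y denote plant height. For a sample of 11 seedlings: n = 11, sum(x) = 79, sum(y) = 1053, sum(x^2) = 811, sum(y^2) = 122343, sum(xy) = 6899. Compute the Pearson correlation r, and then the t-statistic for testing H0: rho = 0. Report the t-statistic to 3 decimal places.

Numerator: nΣxy − (Σx)(Σy) = 11·6899 − (79)(1053) = -7298
Denominator: √[(nΣx²−(Σx)²)(nΣy²−(Σy)²)]
  nΣx²−(Σx)² = 11·811 − 6241 = 2680;  nΣy²−(Σy)² = 11·122343 − 1108809 = 236964
  √(2680·236964) = √635063520 = 25200.4667
r = -7298 / 25200.4667 = -0.2896
t = r·√(n−2)/√(1−r²) = -0.2896·√9 / √(1−0.083868) = -0.868800 / 0.957148 = -0.908

-0.908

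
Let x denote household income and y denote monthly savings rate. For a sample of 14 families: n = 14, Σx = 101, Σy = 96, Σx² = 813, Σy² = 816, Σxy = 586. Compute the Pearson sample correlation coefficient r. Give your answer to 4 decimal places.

-0.9239

Numerator: nΣxy − (Σx)(Σy) = 14·586 − (101)(96) = -1492
Denominator: √[(nΣx²−(Σx)²)(nΣy²−(Σy)²)]
  nΣx²−(Σx)² = 14·813 − 10201 = 1181;  nΣy²−(Σy)² = 14·816 − 9216 = 2208
  √(1181·2208) = √2607648 = 1614.8214
r = -1492 / 1614.8214 = -0.9239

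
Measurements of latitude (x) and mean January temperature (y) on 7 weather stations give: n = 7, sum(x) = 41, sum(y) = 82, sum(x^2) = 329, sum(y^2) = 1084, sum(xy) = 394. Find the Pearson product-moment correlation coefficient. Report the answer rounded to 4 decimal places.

-0.8239

Numerator: nΣxy − (Σx)(Σy) = 7·394 − (41)(82) = -604
Denominator: √[(nΣx²−(Σx)²)(nΣy²−(Σy)²)]
  nΣx²−(Σx)² = 7·329 − 1681 = 622;  nΣy²−(Σy)² = 7·1084 − 6724 = 864
  √(622·864) = √537408 = 733.0812
r = -604 / 733.0812 = -0.8239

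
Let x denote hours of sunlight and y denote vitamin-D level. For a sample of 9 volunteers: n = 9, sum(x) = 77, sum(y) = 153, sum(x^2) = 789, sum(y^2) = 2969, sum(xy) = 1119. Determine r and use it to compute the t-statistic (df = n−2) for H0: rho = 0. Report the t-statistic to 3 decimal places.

Numerator: nΣxy − (Σx)(Σy) = 9·1119 − (77)(153) = -1710
Denominator: √[(nΣx²−(Σx)²)(nΣy²−(Σy)²)]
  nΣx²−(Σx)² = 9·789 − 5929 = 1172;  nΣy²−(Σy)² = 9·2969 − 23409 = 3312
  √(1172·3312) = √3881664 = 1970.1939
r = -1710 / 1970.1939 = -0.8679
t = r·√(n−2)/√(1−r²) = -0.8679·√7 / √(1−0.753250) = -2.296248 / 0.496739 = -4.623

-4.623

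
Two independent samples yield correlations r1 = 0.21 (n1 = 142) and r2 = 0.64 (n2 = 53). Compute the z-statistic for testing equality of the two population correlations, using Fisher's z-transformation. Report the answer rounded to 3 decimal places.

z1 = atanh(0.21) = 0.213171,  z2 = atanh(0.64) = 0.758174
SE = √(1/(n1−3) + 1/(n2−3)) = √(1/139 + 1/50) = √(0.0071942 + 0.0200000) = √0.0271942 = 0.164907
z = (z1 − z2)/SE = (0.213171 − 0.758174) / 0.164907 = -0.545003 / 0.164907 = -3.305

-3.305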